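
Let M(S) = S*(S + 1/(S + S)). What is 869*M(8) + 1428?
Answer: 114957/2 ≈ 57479.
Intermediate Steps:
M(S) = S*(S + 1/(2*S))
869*M(8) + 1428 = 869*(½ + 8²) + 1428 = 869*(½ + 64) + 1428 = 869*(129/2) + 1428 = 112101/2 + 1428 = 114957/2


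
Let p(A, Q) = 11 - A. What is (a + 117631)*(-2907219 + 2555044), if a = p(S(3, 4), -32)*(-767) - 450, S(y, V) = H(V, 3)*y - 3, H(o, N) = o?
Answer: -40727982225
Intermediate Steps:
S(y, V) = -3 + V*y (S(y, V) = V*y - 3 = -3 + V*y)
a = -1984 (a = (11 - (-3 + 4*3))*(-767) - 450 = (11 - (-3 + 12))*(-767) - 450 = (11 - 1*9)*(-767) - 450 = (11 - 9)*(-767) - 450 = 2*(-767) - 450 = -1534 - 450 = -1984)
(a + 117631)*(-2907219 + 2555044) = (-1984 + 117631)*(-2907219 + 2555044) = 115647*(-352175) = -40727982225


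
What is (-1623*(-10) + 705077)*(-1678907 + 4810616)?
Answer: 2258923623663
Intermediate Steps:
(-1623*(-10) + 705077)*(-1678907 + 4810616) = (16230 + 705077)*3131709 = 721307*3131709 = 2258923623663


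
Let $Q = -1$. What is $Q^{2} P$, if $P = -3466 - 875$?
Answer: $-4341$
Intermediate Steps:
$P = -4341$
$Q^{2} P = \left(-1\right)^{2} \left(-4341\right) = 1 \left(-4341\right) = -4341$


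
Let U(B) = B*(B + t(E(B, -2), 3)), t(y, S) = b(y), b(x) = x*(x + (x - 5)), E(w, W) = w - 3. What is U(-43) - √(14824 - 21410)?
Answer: -190017 - I*√6586 ≈ -1.9002e+5 - 81.154*I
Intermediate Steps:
E(w, W) = -3 + w
b(x) = x*(-5 + 2*x) (b(x) = x*(x + (-5 + x)) = x*(-5 + 2*x))
t(y, S) = y*(-5 + 2*y)
U(B) = B*(B + (-11 + 2*B)*(-3 + B)) (U(B) = B*(B + (-3 + B)*(-5 + 2*(-3 + B))) = B*(B + (-3 + B)*(-5 + (-6 + 2*B))) = B*(B + (-3 + B)*(-11 + 2*B)) = B*(B + (-11 + 2*B)*(-3 + B)))
U(-43) - √(14824 - 21410) = -43*(-43 + (-11 + 2*(-43))*(-3 - 43)) - √(14824 - 21410) = -43*(-43 + (-11 - 86)*(-46)) - √(-6586) = -43*(-43 - 97*(-46)) - I*√6586 = -43*(-43 + 4462) - I*√6586 = -43*4419 - I*√6586 = -190017 - I*√6586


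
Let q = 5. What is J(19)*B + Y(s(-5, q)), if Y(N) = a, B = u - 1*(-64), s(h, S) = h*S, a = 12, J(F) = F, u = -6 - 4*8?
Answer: 506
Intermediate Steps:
u = -38 (u = -6 - 32 = -38)
s(h, S) = S*h
B = 26 (B = -38 - 1*(-64) = -38 + 64 = 26)
Y(N) = 12
J(19)*B + Y(s(-5, q)) = 19*26 + 12 = 494 + 12 = 506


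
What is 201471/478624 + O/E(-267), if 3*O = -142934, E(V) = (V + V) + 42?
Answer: 17177253503/176612256 ≈ 97.260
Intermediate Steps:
E(V) = 42 + 2*V (E(V) = 2*V + 42 = 42 + 2*V)
O = -142934/3 (O = (1/3)*(-142934) = -142934/3 ≈ -47645.)
201471/478624 + O/E(-267) = 201471/478624 - 142934/(3*(42 + 2*(-267))) = 201471*(1/478624) - 142934/(3*(42 - 534)) = 201471/478624 - 142934/3/(-492) = 201471/478624 - 142934/3*(-1/492) = 201471/478624 + 71467/738 = 17177253503/176612256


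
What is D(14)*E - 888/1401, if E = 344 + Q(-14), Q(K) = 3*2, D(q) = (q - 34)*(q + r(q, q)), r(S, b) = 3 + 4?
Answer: -68649296/467 ≈ -1.4700e+5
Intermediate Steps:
r(S, b) = 7
D(q) = (-34 + q)*(7 + q) (D(q) = (q - 34)*(q + 7) = (-34 + q)*(7 + q))
Q(K) = 6
E = 350 (E = 344 + 6 = 350)
D(14)*E - 888/1401 = (-238 + 14² - 27*14)*350 - 888/1401 = (-238 + 196 - 378)*350 - 888*1/1401 = -420*350 - 296/467 = -147000 - 296/467 = -68649296/467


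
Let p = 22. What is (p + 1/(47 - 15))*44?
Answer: 7755/8 ≈ 969.38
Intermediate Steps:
(p + 1/(47 - 15))*44 = (22 + 1/(47 - 15))*44 = (22 + 1/32)*44 = (705/32)*44 = 7755/8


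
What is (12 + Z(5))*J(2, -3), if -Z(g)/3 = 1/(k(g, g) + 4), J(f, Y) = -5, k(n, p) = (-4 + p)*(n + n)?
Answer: -825/14 ≈ -58.929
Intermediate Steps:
k(n, p) = 2*n*(-4 + p) (k(n, p) = (-4 + p)*(2*n) = 2*n*(-4 + p))
Z(g) = -3/(4 + 2*g*(-4 + g)) (Z(g) = -3/(2*g*(-4 + g) + 4) = -3/(4 + 2*g*(-4 + g)))
(12 + Z(5))*J(2, -3) = (12 - 3/(4 + 2*5*(-4 + 5)))*(-5) = (12 - 3/(4 + 2*5*1))*(-5) = (12 - 3/(4 + 10))*(-5) = (12 - 3/14)*(-5) = (165/14)*(-5) = -825/14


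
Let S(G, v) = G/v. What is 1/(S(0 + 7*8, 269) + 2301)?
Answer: 269/619025 ≈ 0.00043455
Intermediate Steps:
1/(S(0 + 7*8, 269) + 2301) = 1/((0 + 7*8)/269 + 2301) = 1/((0 + 56)*(1/269) + 2301) = 1/(56*(1/269) + 2301) = 1/(56/269 + 2301) = 1/(619025/269) = 269/619025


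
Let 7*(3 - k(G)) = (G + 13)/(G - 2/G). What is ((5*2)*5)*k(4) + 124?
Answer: 11726/49 ≈ 239.31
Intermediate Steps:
k(G) = 3 - (13 + G)/(7*(G - 2/G)) (k(G) = 3 - (G + 13)/(7*(G - 2/G)) = 3 - (13 + G)/(7*(G - 2/G)))
((5*2)*5)*k(4) + 124 = ((5*2)*5)*((-42 - 13*4 + 20*4²)/(7*(-2 + 4²))) + 124 = (10*5)*((-42 - 52 + 20*16)/(7*(-2 + 16))) + 124 = 50*((⅐)*(-42 - 52 + 320)/14) + 124 = 50*((⅐)*(1/14)*226) + 124 = 50*(113/49) + 124 = 5650/49 + 124 = 11726/49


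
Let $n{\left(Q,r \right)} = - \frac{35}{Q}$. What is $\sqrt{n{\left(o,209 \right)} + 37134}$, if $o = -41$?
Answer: $\frac{\sqrt{62423689}}{41} \approx 192.7$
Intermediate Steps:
$\sqrt{n{\left(o,209 \right)} + 37134} = \sqrt{- \frac{35}{-41} + 37134} = \sqrt{\left(-35\right) \left(- \frac{1}{41}\right) + 37134} = \sqrt{\frac{35}{41} + 37134} = \sqrt{\frac{1522529}{41}} = \frac{\sqrt{62423689}}{41}$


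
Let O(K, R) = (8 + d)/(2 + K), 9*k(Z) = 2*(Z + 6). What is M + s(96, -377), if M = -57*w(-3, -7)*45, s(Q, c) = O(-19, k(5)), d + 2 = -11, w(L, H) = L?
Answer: 130820/17 ≈ 7695.3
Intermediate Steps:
k(Z) = 4/3 + 2*Z/9 (k(Z) = (2*(Z + 6))/9 = (2*(6 + Z))/9 = (12 + 2*Z)/9 = 4/3 + 2*Z/9)
d = -13 (d = -2 - 11 = -13)
O(K, R) = -5/(2 + K) (O(K, R) = (8 - 13)/(2 + K) = -5/(2 + K))
s(Q, c) = 5/17 (s(Q, c) = -5/(2 - 19) = -5/(-17) = -5*(-1/17) = 5/17)
M = 7695 (M = -57*(-3)*45 = 171*45 = 7695)
M + s(96, -377) = 7695 + 5/17 = 130820/17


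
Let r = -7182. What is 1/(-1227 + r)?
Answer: -1/8409 ≈ -0.00011892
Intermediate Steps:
1/(-1227 + r) = 1/(-1227 - 7182) = 1/(-8409) = -1/8409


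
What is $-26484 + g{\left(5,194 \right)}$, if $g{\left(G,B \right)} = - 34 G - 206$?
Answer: $-26860$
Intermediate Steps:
$g{\left(G,B \right)} = -206 - 34 G$
$-26484 + g{\left(5,194 \right)} = -26484 - 376 = -26860$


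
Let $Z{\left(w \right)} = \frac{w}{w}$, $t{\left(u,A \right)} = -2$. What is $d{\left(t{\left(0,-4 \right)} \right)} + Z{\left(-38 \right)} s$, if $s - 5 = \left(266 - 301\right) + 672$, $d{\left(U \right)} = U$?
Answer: $640$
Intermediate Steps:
$Z{\left(w \right)} = 1$
$s = 642$ ($s = 5 + \left(\left(266 - 301\right) + 672\right) = 5 + \left(-35 + 672\right) = 5 + 637 = 642$)
$d{\left(t{\left(0,-4 \right)} \right)} + Z{\left(-38 \right)} s = -2 + 1 \cdot 642 = -2 + 642 = 640$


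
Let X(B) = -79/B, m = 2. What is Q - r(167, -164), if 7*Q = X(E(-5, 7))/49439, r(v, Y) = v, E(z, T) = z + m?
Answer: -173382494/1038219 ≈ -167.00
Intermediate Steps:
E(z, T) = 2 + z (E(z, T) = z + 2 = 2 + z)
Q = 79/1038219 (Q = (-79/(2 - 5)/49439)/7 = (-79/(-3)*(1/49439))/7 = (-79*(-⅓)*(1/49439))/7 = ((79/3)*(1/49439))/7 = (⅐)*(79/148317) = 79/1038219 ≈ 7.6092e-5)
Q - r(167, -164) = 79/1038219 - 1*167 = 79/1038219 - 167 = -173382494/1038219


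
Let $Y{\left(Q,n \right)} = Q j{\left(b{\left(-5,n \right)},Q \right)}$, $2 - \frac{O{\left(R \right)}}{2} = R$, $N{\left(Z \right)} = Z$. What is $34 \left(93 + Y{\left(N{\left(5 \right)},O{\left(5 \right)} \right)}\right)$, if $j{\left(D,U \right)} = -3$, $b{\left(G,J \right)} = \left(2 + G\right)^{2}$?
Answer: $2652$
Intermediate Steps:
$O{\left(R \right)} = 4 - 2 R$
$Y{\left(Q,n \right)} = - 3 Q$ ($Y{\left(Q,n \right)} = Q \left(-3\right) = - 3 Q$)
$34 \left(93 + Y{\left(N{\left(5 \right)},O{\left(5 \right)} \right)}\right) = 34 \left(93 - 15\right) = 34 \cdot 78 = 2652$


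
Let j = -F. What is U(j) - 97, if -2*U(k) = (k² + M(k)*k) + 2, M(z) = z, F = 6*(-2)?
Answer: -242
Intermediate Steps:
F = -12
j = 12 (j = -1*(-12) = 12)
U(k) = -1 - k² (U(k) = -((k² + k*k) + 2)/2 = -((k² + k²) + 2)/2 = -(2*k² + 2)/2 = -(2 + 2*k²)/2 = -1 - k²)
U(j) - 97 = (-1 - 1*12²) - 97 = (-1 - 1*144) - 97 = (-1 - 144) - 97 = -145 - 97 = -242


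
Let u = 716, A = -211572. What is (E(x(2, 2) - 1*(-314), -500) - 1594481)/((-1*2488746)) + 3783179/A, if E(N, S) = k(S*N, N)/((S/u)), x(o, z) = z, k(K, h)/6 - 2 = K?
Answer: -195109105007099/10969770181500 ≈ -17.786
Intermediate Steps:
k(K, h) = 12 + 6*K
E(N, S) = 716*(12 + 6*N*S)/S (E(N, S) = (12 + 6*(S*N))/((S/716)) = (12 + 6*(N*S))/((S*(1/716))) = (12 + 6*N*S)/((S/716)) = (12 + 6*N*S)*(716/S) = 716*(12 + 6*N*S)/S)
(E(x(2, 2) - 1*(-314), -500) - 1594481)/((-1*2488746)) + 3783179/A = ((4296*(2 - 1*(-314)) + 8592/(-500)) - 1594481)/((-1*2488746)) + 3783179/(-211572) = ((4296*(2 + 314) + 8592*(-1/500)) - 1594481)/(-2488746) + 3783179*(-1/211572) = ((4296*316 - 2148/125) - 1594481)*(-1/2488746) - 3783179/211572 = ((1357536 - 2148/125) - 1594481)*(-1/2488746) - 3783179/211572 = (169689852/125 - 1594481)*(-1/2488746) - 3783179/211572 = -29620273/125*(-1/2488746) - 3783179/211572 = 29620273/311093250 - 3783179/211572 = -195109105007099/10969770181500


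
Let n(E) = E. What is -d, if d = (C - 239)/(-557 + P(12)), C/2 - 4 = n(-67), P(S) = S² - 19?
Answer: -365/432 ≈ -0.84491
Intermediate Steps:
P(S) = -19 + S²
C = -126 (C = 8 + 2*(-67) = 8 - 134 = -126)
d = 365/432 (d = (-126 - 239)/(-557 + (-19 + 12²)) = -365/(-557 + (-19 + 144)) = -365/(-557 + 125) = -365/(-432) = -365*(-1/432) = 365/432 ≈ 0.84491)
-d = -1*365/432 = -365/432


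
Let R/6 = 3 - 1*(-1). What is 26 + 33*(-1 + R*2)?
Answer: 1577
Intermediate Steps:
R = 24 (R = 6*(3 - 1*(-1)) = 6*(3 + 1) = 6*4 = 24)
26 + 33*(-1 + R*2) = 26 + 33*(-1 + 24*2) = 26 + 33*(-1 + 48) = 26 + 33*47 = 26 + 1551 = 1577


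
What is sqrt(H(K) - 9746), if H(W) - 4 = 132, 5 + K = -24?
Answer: 31*I*sqrt(10) ≈ 98.031*I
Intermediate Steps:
K = -29 (K = -5 - 24 = -29)
H(W) = 136 (H(W) = 4 + 132 = 136)
sqrt(H(K) - 9746) = sqrt(136 - 9746) = sqrt(-9610) = 31*I*sqrt(10)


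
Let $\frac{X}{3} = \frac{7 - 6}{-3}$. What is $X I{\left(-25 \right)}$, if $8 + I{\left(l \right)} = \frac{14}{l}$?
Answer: $\frac{214}{25} \approx 8.56$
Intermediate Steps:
$I{\left(l \right)} = -8 + \frac{14}{l}$
$X = -1$ ($X = 3 \frac{7 - 6}{-3} = 3 \cdot 1 \left(- \frac{1}{3}\right) = 3 \left(- \frac{1}{3}\right) = -1$)
$X I{\left(-25 \right)} = - (-8 + \frac{14}{-25}) = - (-8 + 14 \left(- \frac{1}{25}\right)) = - (-8 - \frac{14}{25}) = \left(-1\right) \left(- \frac{214}{25}\right) = \frac{214}{25}$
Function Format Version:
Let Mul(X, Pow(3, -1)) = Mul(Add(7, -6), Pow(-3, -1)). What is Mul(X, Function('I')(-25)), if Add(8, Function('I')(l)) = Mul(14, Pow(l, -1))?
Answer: Rational(214, 25) ≈ 8.5600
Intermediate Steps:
Function('I')(l) = Add(-8, Mul(14, Pow(l, -1)))
X = -1 (X = Mul(3, Mul(Add(7, -6), Pow(-3, -1))) = Mul(3, Mul(1, Rational(-1, 3))) = Mul(3, Rational(-1, 3)) = -1)
Mul(X, Function('I')(-25)) = Mul(-1, Add(-8, Mul(14, Pow(-25, -1)))) = Mul(-1, Add(-8, Mul(14, Rational(-1, 25)))) = Mul(-1, Add(-8, Rational(-14, 25))) = Mul(-1, Rational(-214, 25)) = Rational(214, 25)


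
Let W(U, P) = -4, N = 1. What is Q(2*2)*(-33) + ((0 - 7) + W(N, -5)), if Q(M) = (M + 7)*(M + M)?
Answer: -2915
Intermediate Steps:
Q(M) = 2*M*(7 + M) (Q(M) = (7 + M)*(2*M) = 2*M*(7 + M))
Q(2*2)*(-33) + ((0 - 7) + W(N, -5)) = (2*(2*2)*(7 + 2*2))*(-33) + ((0 - 7) - 4) = (2*4*(7 + 4))*(-33) + (-7 - 4) = (2*4*11)*(-33) - 11 = 88*(-33) - 11 = -2904 - 11 = -2915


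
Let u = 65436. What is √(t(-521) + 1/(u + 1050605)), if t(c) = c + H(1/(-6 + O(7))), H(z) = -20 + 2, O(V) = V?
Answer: I*√671350108758018/1116041 ≈ 23.216*I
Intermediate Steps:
H(z) = -18
t(c) = -18 + c (t(c) = c - 18 = -18 + c)
√(t(-521) + 1/(u + 1050605)) = √((-18 - 521) + 1/(65436 + 1050605)) = √(-539 + 1/1116041) = √(-601546098/1116041) = I*√671350108758018/1116041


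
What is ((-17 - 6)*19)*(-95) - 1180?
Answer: 40335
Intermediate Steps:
((-17 - 6)*19)*(-95) - 1180 = -23*19*(-95) - 1180 = -437*(-95) - 1180 = 41515 - 1180 = 40335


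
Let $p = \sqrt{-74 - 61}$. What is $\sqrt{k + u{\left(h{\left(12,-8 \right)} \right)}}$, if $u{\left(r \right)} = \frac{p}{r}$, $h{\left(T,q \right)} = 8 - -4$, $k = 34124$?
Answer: $\frac{\sqrt{136496 + i \sqrt{15}}}{2} \approx 184.73 + 0.0026207 i$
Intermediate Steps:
$h{\left(T,q \right)} = 12$ ($h{\left(T,q \right)} = 8 + 4 = 12$)
$p = 3 i \sqrt{15}$ ($p = \sqrt{-135} = 3 i \sqrt{15} \approx 11.619 i$)
$u{\left(r \right)} = \frac{3 i \sqrt{15}}{r}$
$\sqrt{k + u{\left(h{\left(12,-8 \right)} \right)}} = \sqrt{34124 + \frac{3 i \sqrt{15}}{12}} = \sqrt{34124 + 3 i \sqrt{15} \cdot \frac{1}{12}} = \sqrt{34124 + \frac{i \sqrt{15}}{4}}$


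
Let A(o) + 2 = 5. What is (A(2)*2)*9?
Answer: 54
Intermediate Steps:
A(o) = 3 (A(o) = -2 + 5 = 3)
(A(2)*2)*9 = (3*2)*9 = 6*9 = 54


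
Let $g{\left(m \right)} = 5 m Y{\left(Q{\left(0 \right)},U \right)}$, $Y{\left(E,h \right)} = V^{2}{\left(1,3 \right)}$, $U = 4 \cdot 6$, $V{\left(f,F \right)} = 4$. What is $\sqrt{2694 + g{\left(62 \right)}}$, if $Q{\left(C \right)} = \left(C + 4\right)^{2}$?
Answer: $\sqrt{7654} \approx 87.487$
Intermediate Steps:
$Q{\left(C \right)} = \left(4 + C\right)^{2}$
$U = 24$
$Y{\left(E,h \right)} = 16$ ($Y{\left(E,h \right)} = 4^{2} = 16$)
$g{\left(m \right)} = 80 m$ ($g{\left(m \right)} = 5 m 16 = 80 m$)
$\sqrt{2694 + g{\left(62 \right)}} = \sqrt{2694 + 80 \cdot 62} = \sqrt{2694 + 4960} = \sqrt{7654}$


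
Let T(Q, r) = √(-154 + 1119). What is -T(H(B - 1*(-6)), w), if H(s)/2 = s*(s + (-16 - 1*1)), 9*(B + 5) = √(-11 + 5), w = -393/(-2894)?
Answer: -√965 ≈ -31.064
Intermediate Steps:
w = 393/2894 (w = -393*(-1/2894) = 393/2894 ≈ 0.13580)
B = -5 + I*√6/9 (B = -5 + √(-11 + 5)/9 = -5 + √(-6)/9 = -5 + (I*√6)/9 = -5 + I*√6/9 ≈ -5.0 + 0.27217*I)
H(s) = 2*s*(-17 + s) (H(s) = 2*(s*(s + (-16 - 1*1))) = 2*(s*(s + (-16 - 1))) = 2*(s*(s - 17)) = 2*(s*(-17 + s)) = 2*s*(-17 + s))
T(Q, r) = √965
-T(H(B - 1*(-6)), w) = -√965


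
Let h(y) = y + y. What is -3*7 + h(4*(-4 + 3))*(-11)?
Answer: 67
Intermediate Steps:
h(y) = 2*y
-3*7 + h(4*(-4 + 3))*(-11) = -3*7 + (2*(4*(-4 + 3)))*(-11) = -21 + (2*(4*(-1)))*(-11) = -21 + (2*(-4))*(-11) = -21 - 8*(-11) = -21 + 88 = 67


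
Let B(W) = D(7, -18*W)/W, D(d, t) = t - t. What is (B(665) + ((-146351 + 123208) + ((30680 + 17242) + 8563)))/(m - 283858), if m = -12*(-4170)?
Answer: -16671/116909 ≈ -0.14260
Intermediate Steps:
D(d, t) = 0
B(W) = 0 (B(W) = 0/W = 0)
m = 50040
(B(665) + ((-146351 + 123208) + ((30680 + 17242) + 8563)))/(m - 283858) = (0 + ((-146351 + 123208) + ((30680 + 17242) + 8563)))/(50040 - 283858) = (0 + (-23143 + (47922 + 8563)))/(-233818) = (0 + (-23143 + 56485))*(-1/233818) = (0 + 33342)*(-1/233818) = 33342*(-1/233818) = -16671/116909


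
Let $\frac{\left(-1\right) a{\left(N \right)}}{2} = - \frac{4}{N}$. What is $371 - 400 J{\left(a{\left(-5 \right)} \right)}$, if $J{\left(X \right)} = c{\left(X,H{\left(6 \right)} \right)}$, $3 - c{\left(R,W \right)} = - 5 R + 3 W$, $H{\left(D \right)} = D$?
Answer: $9571$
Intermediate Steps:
$a{\left(N \right)} = \frac{8}{N}$ ($a{\left(N \right)} = - 2 \left(- \frac{4}{N}\right) = \frac{8}{N}$)
$c{\left(R,W \right)} = 3 - 3 W + 5 R$ ($c{\left(R,W \right)} = 3 - \left(- 5 R + 3 W\right) = 3 + \left(- 3 W + 5 R\right) = 3 - 3 W + 5 R$)
$J{\left(X \right)} = -15 + 5 X$ ($J{\left(X \right)} = 3 - 18 + 5 X = -15 + 5 X$)
$371 - 400 J{\left(a{\left(-5 \right)} \right)} = 371 - 400 \left(-15 + 5 \frac{8}{-5}\right) = 371 - 400 \left(-15 + 5 \cdot 8 \left(- \frac{1}{5}\right)\right) = 371 - 400 \left(-15 + 5 \left(- \frac{8}{5}\right)\right) = 371 - 400 \left(-15 - 8\right) = 371 - -9200 = 371 + 9200 = 9571$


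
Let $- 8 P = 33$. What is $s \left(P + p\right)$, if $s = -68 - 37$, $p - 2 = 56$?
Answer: $- \frac{45255}{8} \approx -5656.9$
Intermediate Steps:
$P = - \frac{33}{8}$ ($P = \left(- \frac{1}{8}\right) 33 = - \frac{33}{8} \approx -4.125$)
$p = 58$ ($p = 2 + 56 = 58$)
$s = -105$
$s \left(P + p\right) = - 105 \left(- \frac{33}{8} + 58\right) = \left(-105\right) \frac{431}{8} = - \frac{45255}{8}$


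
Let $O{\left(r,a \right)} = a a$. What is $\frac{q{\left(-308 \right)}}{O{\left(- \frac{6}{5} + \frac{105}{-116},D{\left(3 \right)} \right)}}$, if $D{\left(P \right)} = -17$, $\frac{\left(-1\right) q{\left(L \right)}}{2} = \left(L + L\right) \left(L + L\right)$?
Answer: $- \frac{758912}{289} \approx -2626.0$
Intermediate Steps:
$q{\left(L \right)} = - 8 L^{2}$ ($q{\left(L \right)} = - 2 \left(L + L\right) \left(L + L\right) = - 2 \cdot 2 L 2 L = - 2 \cdot 4 L^{2} = - 8 L^{2}$)
$O{\left(r,a \right)} = a^{2}$
$\frac{q{\left(-308 \right)}}{O{\left(- \frac{6}{5} + \frac{105}{-116},D{\left(3 \right)} \right)}} = \frac{\left(-8\right) \left(-308\right)^{2}}{\left(-17\right)^{2}} = \frac{\left(-8\right) 94864}{289} = \left(-758912\right) \frac{1}{289} = - \frac{758912}{289}$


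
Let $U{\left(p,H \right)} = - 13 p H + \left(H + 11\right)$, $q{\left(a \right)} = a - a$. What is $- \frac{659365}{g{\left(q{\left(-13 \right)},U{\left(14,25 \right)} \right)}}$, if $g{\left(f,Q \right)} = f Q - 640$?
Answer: $\frac{131873}{128} \approx 1030.3$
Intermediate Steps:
$q{\left(a \right)} = 0$
$U{\left(p,H \right)} = 11 + H - 13 H p$ ($U{\left(p,H \right)} = - 13 H p + \left(11 + H\right) = 11 + H - 13 H p$)
$g{\left(f,Q \right)} = -640 + Q f$ ($g{\left(f,Q \right)} = Q f - 640 = -640 + Q f$)
$- \frac{659365}{g{\left(q{\left(-13 \right)},U{\left(14,25 \right)} \right)}} = - \frac{659365}{-640 + \left(11 + 25 - 325 \cdot 14\right) 0} = - \frac{659365}{-640 + \left(11 + 25 - 4550\right) 0} = - \frac{659365}{-640 - 0} = - \frac{659365}{-640 + 0} = - \frac{659365}{-640} = \left(-659365\right) \left(- \frac{1}{640}\right) = \frac{131873}{128}$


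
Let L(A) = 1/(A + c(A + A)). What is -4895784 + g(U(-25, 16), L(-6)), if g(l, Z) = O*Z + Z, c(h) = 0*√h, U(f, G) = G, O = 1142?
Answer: -9791949/2 ≈ -4.8960e+6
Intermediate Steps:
c(h) = 0
L(A) = 1/A (L(A) = 1/(A + 0) = 1/A)
g(l, Z) = 1143*Z (g(l, Z) = 1142*Z + Z = 1143*Z)
-4895784 + g(U(-25, 16), L(-6)) = -4895784 + 1143/(-6) = -4895784 + 1143*(-⅙) = -4895784 - 381/2 = -9791949/2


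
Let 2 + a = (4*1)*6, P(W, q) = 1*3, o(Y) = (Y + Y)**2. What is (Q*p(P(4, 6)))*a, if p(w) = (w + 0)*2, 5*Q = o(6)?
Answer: 19008/5 ≈ 3801.6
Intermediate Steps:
o(Y) = 4*Y**2 (o(Y) = (2*Y)**2 = 4*Y**2)
P(W, q) = 3
Q = 144/5 (Q = (4*6**2)/5 = (4*36)/5 = (1/5)*144 = 144/5 ≈ 28.800)
p(w) = 2*w (p(w) = w*2 = 2*w)
a = 22 (a = -2 + (4*1)*6 = -2 + 4*6 = -2 + 24 = 22)
(Q*p(P(4, 6)))*a = (144*(2*3)/5)*22 = ((144/5)*6)*22 = (864/5)*22 = 19008/5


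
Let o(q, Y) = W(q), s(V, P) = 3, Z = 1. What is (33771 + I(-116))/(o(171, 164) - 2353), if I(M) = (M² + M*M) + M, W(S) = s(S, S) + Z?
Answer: -20189/783 ≈ -25.784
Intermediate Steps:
W(S) = 4 (W(S) = 3 + 1 = 4)
o(q, Y) = 4
I(M) = M + 2*M² (I(M) = (M² + M²) + M = 2*M² + M = M + 2*M²)
(33771 + I(-116))/(o(171, 164) - 2353) = (33771 - 116*(1 + 2*(-116)))/(4 - 2353) = (33771 - 116*(1 - 232))/(-2349) = (33771 - 116*(-231))*(-1/2349) = (33771 + 26796)*(-1/2349) = 60567*(-1/2349) = -20189/783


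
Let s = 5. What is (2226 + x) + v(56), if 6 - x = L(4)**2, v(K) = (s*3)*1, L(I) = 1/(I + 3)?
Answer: 110102/49 ≈ 2247.0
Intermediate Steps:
L(I) = 1/(3 + I)
v(K) = 15 (v(K) = (5*3)*1 = 15*1 = 15)
x = 293/49 (x = 6 - (1/(3 + 4))**2 = 6 - (1/7)**2 = 6 - 1*1/49 = 6 - 1/49 = 293/49 ≈ 5.9796)
(2226 + x) + v(56) = (2226 + 293/49) + 15 = 109367/49 + 15 = 110102/49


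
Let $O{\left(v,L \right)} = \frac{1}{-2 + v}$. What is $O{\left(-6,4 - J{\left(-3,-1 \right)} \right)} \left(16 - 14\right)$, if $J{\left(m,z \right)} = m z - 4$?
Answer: $- \frac{1}{4} \approx -0.25$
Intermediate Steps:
$J{\left(m,z \right)} = -4 + m z$
$O{\left(-6,4 - J{\left(-3,-1 \right)} \right)} \left(16 - 14\right) = \frac{16 - 14}{-2 - 6} = \frac{1}{-8} \cdot 2 = \left(- \frac{1}{8}\right) 2 = - \frac{1}{4}$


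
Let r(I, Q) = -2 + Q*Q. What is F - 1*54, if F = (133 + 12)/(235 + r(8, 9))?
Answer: -16811/314 ≈ -53.538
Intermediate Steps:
r(I, Q) = -2 + Q²
F = 145/314 (F = (133 + 12)/(235 + (-2 + 9²)) = 145/(235 + (-2 + 81)) = 145/(235 + 79) = 145/314 ≈ 0.46178)
F - 1*54 = 145/314 - 1*54 = 145/314 - 54 = -16811/314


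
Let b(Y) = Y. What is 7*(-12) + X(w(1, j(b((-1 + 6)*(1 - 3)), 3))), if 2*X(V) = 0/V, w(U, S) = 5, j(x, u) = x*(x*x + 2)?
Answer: -84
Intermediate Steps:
j(x, u) = x*(2 + x²) (j(x, u) = x*(x² + 2) = x*(2 + x²))
X(V) = 0 (X(V) = (0/V)/2 = (½)*0 = 0)
7*(-12) + X(w(1, j(b((-1 + 6)*(1 - 3)), 3))) = 7*(-12) + 0 = -84 + 0 = -84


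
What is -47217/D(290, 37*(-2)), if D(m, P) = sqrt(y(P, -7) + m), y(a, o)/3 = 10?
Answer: -47217*sqrt(5)/40 ≈ -2639.5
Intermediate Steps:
y(a, o) = 30 (y(a, o) = 3*10 = 30)
D(m, P) = sqrt(30 + m)
-47217/D(290, 37*(-2)) = -47217/sqrt(30 + 290) = -47217*sqrt(5)/40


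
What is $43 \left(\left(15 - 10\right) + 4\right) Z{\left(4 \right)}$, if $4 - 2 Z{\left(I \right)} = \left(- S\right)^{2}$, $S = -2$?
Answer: $0$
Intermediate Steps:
$Z{\left(I \right)} = 0$ ($Z{\left(I \right)} = 2 - \frac{\left(\left(-1\right) \left(-2\right)\right)^{2}}{2} = 2 - \frac{2^{2}}{2} = 2 - 2 = 0$)
$43 \left(\left(15 - 10\right) + 4\right) Z{\left(4 \right)} = 43 \left(\left(15 - 10\right) + 4\right) 0 = 43 \left(5 + 4\right) 0 = 43 \cdot 9 \cdot 0 = 387 \cdot 0 = 0$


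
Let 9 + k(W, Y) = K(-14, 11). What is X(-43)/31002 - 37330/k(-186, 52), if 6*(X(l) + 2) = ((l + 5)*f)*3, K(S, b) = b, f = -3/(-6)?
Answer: -1157304683/62004 ≈ -18665.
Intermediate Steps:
f = ½ (f = -3*(-⅙) = ½ ≈ 0.50000)
k(W, Y) = 2 (k(W, Y) = -9 + 11 = 2)
X(l) = -¾ + l/4 (X(l) = -2 + (((l + 5)*(½))*3)/6 = -2 + (((5 + l)*(½))*3)/6 = -2 + ((5/2 + l/2)*3)/6 = -2 + (15/2 + 3*l/2)/6 = -2 + (5/4 + l/4) = -¾ + l/4)
X(-43)/31002 - 37330/k(-186, 52) = (-¾ + (¼)*(-43))/31002 - 37330/2 = (-¾ - 43/4)*(1/31002) - 37330*½ = -23/2*1/31002 - 18665 = -23/62004 - 18665 = -1157304683/62004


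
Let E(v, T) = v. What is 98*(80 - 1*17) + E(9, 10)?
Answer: 6183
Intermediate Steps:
98*(80 - 1*17) + E(9, 10) = 98*(80 - 1*17) + 9 = 98*(80 - 17) + 9 = 98*63 + 9 = 6174 + 9 = 6183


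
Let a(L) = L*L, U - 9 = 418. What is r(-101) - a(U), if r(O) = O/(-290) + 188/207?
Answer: -10945134443/60030 ≈ -1.8233e+5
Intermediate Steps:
r(O) = 188/207 - O/290 (r(O) = O*(-1/290) + 188*(1/207) = -O/290 + 188/207 = 188/207 - O/290)
U = 427 (U = 9 + 418 = 427)
a(L) = L²
r(-101) - a(U) = (188/207 - 1/290*(-101)) - 1*427² = (188/207 + 101/290) - 1*182329 = 75427/60030 - 182329 = -10945134443/60030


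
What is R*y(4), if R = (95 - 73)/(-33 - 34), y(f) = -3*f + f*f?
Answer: -88/67 ≈ -1.3134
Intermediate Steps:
y(f) = f² - 3*f (y(f) = -3*f + f² = f² - 3*f)
R = -22/67 (R = 22/(-67) = 22*(-1/67) = -22/67 ≈ -0.32836)
R*y(4) = -88*(-3 + 4)/67 = -88/67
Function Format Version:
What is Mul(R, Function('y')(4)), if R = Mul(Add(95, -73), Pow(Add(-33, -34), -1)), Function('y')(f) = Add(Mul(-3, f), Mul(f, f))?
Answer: Rational(-88, 67) ≈ -1.3134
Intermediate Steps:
Function('y')(f) = Add(Pow(f, 2), Mul(-3, f)) (Function('y')(f) = Add(Mul(-3, f), Pow(f, 2)) = Add(Pow(f, 2), Mul(-3, f)))
R = Rational(-22, 67) (R = Mul(22, Pow(-67, -1)) = Mul(22, Rational(-1, 67)) = Rational(-22, 67) ≈ -0.32836)
Mul(R, Function('y')(4)) = Mul(Rational(-22, 67), Mul(4, Add(-3, 4))) = Mul(Rational(-22, 67), Mul(4, 1)) = Mul(Rational(-22, 67), 4) = Rational(-88, 67)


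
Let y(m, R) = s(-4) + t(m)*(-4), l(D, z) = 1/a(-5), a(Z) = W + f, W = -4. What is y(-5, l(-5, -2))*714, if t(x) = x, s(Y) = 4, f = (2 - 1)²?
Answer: 17136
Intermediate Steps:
f = 1 (f = 1² = 1)
a(Z) = -3 (a(Z) = -4 + 1 = -3)
l(D, z) = -⅓ (l(D, z) = 1/(-3) = -⅓)
y(m, R) = 4 - 4*m (y(m, R) = 4 + m*(-4) = 4 - 4*m)
y(-5, l(-5, -2))*714 = (4 - 4*(-5))*714 = (4 + 20)*714 = 24*714 = 17136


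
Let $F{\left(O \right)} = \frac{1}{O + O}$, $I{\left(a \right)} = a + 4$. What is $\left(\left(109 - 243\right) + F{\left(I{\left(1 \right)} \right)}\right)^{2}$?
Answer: $\frac{1792921}{100} \approx 17929.0$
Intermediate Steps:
$I{\left(a \right)} = 4 + a$
$F{\left(O \right)} = \frac{1}{2 O}$
$\left(\left(109 - 243\right) + F{\left(I{\left(1 \right)} \right)}\right)^{2} = \left(\left(109 - 243\right) + \frac{1}{2 \left(4 + 1\right)}\right)^{2} = \left(\left(109 - 243\right) + \frac{1}{2 \cdot 5}\right)^{2} = \left(-134 + \frac{1}{2} \cdot \frac{1}{5}\right)^{2} = \left(-134 + \frac{1}{10}\right)^{2} = \left(- \frac{1339}{10}\right)^{2} = \frac{1792921}{100}$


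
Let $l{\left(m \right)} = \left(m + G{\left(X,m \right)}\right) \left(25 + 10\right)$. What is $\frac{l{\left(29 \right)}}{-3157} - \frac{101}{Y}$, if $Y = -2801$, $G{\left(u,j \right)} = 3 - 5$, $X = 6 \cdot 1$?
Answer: $- \frac{332584}{1263251} \approx -0.26328$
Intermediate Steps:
$X = 6$
$G{\left(u,j \right)} = -2$
$l{\left(m \right)} = -70 + 35 m$ ($l{\left(m \right)} = \left(m - 2\right) \left(25 + 10\right) = \left(-2 + m\right) 35 = -70 + 35 m$)
$\frac{l{\left(29 \right)}}{-3157} - \frac{101}{Y} = \frac{-70 + 35 \cdot 29}{-3157} - \frac{101}{-2801} = \left(-70 + 1015\right) \left(- \frac{1}{3157}\right) - - \frac{101}{2801} = 945 \left(- \frac{1}{3157}\right) + \frac{101}{2801} = - \frac{135}{451} + \frac{101}{2801} = - \frac{332584}{1263251}$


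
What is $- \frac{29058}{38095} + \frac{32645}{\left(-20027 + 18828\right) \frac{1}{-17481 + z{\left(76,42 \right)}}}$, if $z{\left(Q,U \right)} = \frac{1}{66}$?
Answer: $\frac{1434807990999103}{3014609730} \approx 4.7595 \cdot 10^{5}$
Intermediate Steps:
$z{\left(Q,U \right)} = \frac{1}{66}$
$- \frac{29058}{38095} + \frac{32645}{\left(-20027 + 18828\right) \frac{1}{-17481 + z{\left(76,42 \right)}}} = - \frac{29058}{38095} + \frac{32645}{\left(-20027 + 18828\right) \frac{1}{-17481 + \frac{1}{66}}} = \left(-29058\right) \frac{1}{38095} + \frac{32645}{\left(-1199\right) \frac{1}{- \frac{1153745}{66}}} = - \frac{29058}{38095} + \frac{32645}{\left(-1199\right) \left(- \frac{66}{1153745}\right)} = - \frac{29058}{38095} + \frac{32645}{\frac{79134}{1153745}} = - \frac{29058}{38095} + 32645 \cdot \frac{1153745}{79134} = - \frac{29058}{38095} + \frac{37664005525}{79134} = \frac{1434807990999103}{3014609730}$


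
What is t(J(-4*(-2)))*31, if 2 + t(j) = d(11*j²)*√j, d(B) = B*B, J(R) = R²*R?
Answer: -62 + 4124268115787776*√2 ≈ 5.8326e+15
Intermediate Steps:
J(R) = R³
d(B) = B²
t(j) = -2 + 121*j^(9/2) (t(j) = -2 + (11*j²)²*√j = -2 + (121*j⁴)*√j = -2 + 121*j^(9/2))
t(J(-4*(-2)))*31 = (-2 + 121*((-4*(-2))³)^(9/2))*31 = (-2 + 121*(8³)^(9/2))*31 = (-2 + 121*512^(9/2))*31 = (-2 + 121*(1099511627776*√2))*31 = (-2 + 133040906960896*√2)*31 = -62 + 4124268115787776*√2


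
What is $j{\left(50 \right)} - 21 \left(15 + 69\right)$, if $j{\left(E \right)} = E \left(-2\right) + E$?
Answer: $-1814$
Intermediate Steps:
$j{\left(E \right)} = - E$ ($j{\left(E \right)} = - 2 E + E = - E$)
$j{\left(50 \right)} - 21 \left(15 + 69\right) = \left(-1\right) 50 - 21 \left(15 + 69\right) = -50 - 1764 = -1814$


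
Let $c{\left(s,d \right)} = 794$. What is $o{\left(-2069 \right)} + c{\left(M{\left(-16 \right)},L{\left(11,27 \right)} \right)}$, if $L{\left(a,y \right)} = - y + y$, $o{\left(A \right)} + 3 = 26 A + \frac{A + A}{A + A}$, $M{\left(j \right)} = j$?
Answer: $-53002$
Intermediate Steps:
$o{\left(A \right)} = -2 + 26 A$ ($o{\left(A \right)} = -3 + \left(26 A + \frac{A + A}{A + A}\right) = -3 + \left(26 A + \frac{2 A}{2 A}\right) = -3 + \left(26 A + 2 A \frac{1}{2 A}\right) = -3 + \left(26 A + 1\right) = -3 + \left(1 + 26 A\right) = -2 + 26 A$)
$L{\left(a,y \right)} = 0$
$o{\left(-2069 \right)} + c{\left(M{\left(-16 \right)},L{\left(11,27 \right)} \right)} = \left(-2 + 26 \left(-2069\right)\right) + 794 = \left(-2 - 53794\right) + 794 = -53796 + 794 = -53002$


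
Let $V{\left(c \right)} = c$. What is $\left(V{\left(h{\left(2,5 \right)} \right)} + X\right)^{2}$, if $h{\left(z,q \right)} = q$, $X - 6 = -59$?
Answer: $2304$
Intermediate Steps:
$X = -53$ ($X = 6 - 59 = -53$)
$\left(V{\left(h{\left(2,5 \right)} \right)} + X\right)^{2} = \left(5 - 53\right)^{2} = \left(-48\right)^{2} = 2304$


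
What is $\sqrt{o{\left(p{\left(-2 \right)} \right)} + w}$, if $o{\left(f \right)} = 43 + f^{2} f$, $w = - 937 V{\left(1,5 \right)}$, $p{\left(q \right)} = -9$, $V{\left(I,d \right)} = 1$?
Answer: $i \sqrt{1623} \approx 40.286 i$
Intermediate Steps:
$w = -937$ ($w = \left(-937\right) 1 = -937$)
$o{\left(f \right)} = 43 + f^{3}$
$\sqrt{o{\left(p{\left(-2 \right)} \right)} + w} = \sqrt{\left(43 + \left(-9\right)^{3}\right) - 937} = \sqrt{\left(43 - 729\right) - 937} = \sqrt{-686 - 937} = \sqrt{-1623} = i \sqrt{1623}$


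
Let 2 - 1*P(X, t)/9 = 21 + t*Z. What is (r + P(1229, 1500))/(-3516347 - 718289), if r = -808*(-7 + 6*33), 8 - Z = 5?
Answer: 27857/604948 ≈ 0.046049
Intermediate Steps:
Z = 3 (Z = 8 - 1*5 = 8 - 5 = 3)
P(X, t) = -171 - 27*t (P(X, t) = 18 - 9*(21 + t*3) = 18 - 9*(21 + 3*t) = 18 + (-189 - 27*t) = -171 - 27*t)
r = -154328 (r = -808*(-7 + 198) = -808*191 = -154328)
(r + P(1229, 1500))/(-3516347 - 718289) = (-154328 + (-171 - 27*1500))/(-3516347 - 718289) = (-154328 + (-171 - 40500))/(-4234636) = (-154328 - 40671)*(-1/4234636) = -194999*(-1/4234636) = 27857/604948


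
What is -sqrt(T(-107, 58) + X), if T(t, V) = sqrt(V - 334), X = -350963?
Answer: -sqrt(-350963 + 2*I*sqrt(69)) ≈ -0.014021 - 592.42*I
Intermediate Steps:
T(t, V) = sqrt(-334 + V)
-sqrt(T(-107, 58) + X) = -sqrt(sqrt(-334 + 58) - 350963) = -sqrt(sqrt(-276) - 350963) = -sqrt(2*I*sqrt(69) - 350963) = -sqrt(-350963 + 2*I*sqrt(69))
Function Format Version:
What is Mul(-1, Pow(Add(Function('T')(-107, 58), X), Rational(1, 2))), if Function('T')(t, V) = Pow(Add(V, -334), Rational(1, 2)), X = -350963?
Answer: Mul(-1, Pow(Add(-350963, Mul(2, I, Pow(69, Rational(1, 2)))), Rational(1, 2))) ≈ Add(-0.014021, Mul(-592.42, I))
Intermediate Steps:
Function('T')(t, V) = Pow(Add(-334, V), Rational(1, 2))
Mul(-1, Pow(Add(Function('T')(-107, 58), X), Rational(1, 2))) = Mul(-1, Pow(Add(Pow(Add(-334, 58), Rational(1, 2)), -350963), Rational(1, 2))) = Mul(-1, Pow(Add(Pow(-276, Rational(1, 2)), -350963), Rational(1, 2))) = Mul(-1, Pow(Add(Mul(2, I, Pow(69, Rational(1, 2))), -350963), Rational(1, 2))) = Mul(-1, Pow(Add(-350963, Mul(2, I, Pow(69, Rational(1, 2)))), Rational(1, 2)))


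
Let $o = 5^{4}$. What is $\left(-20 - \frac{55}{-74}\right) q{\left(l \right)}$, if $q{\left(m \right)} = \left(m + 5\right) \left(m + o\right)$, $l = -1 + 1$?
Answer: $- \frac{4453125}{74} \approx -60177.0$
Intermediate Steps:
$l = 0$
$o = 625$
$q{\left(m \right)} = \left(5 + m\right) \left(625 + m\right)$ ($q{\left(m \right)} = \left(m + 5\right) \left(m + 625\right) = \left(5 + m\right) \left(625 + m\right)$)
$\left(-20 - \frac{55}{-74}\right) q{\left(l \right)} = \left(-20 - \frac{55}{-74}\right) \left(3125 + 0^{2} + 630 \cdot 0\right) = \left(-20 - - \frac{55}{74}\right) \left(3125 + 0 + 0\right) = \left(-20 + \frac{55}{74}\right) 3125 = \left(- \frac{1425}{74}\right) 3125 = - \frac{4453125}{74}$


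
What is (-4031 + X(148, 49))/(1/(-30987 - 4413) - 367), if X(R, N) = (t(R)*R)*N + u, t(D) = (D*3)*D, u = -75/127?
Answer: -2142425800394400/1649958727 ≈ -1.2985e+6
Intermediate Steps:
u = -75/127 (u = -75*1/127 = -75/127 ≈ -0.59055)
t(D) = 3*D**2 (t(D) = (3*D)*D = 3*D**2)
X(R, N) = -75/127 + 3*N*R**3 (X(R, N) = ((3*R**2)*R)*N - 75/127 = (3*R**3)*N - 75/127 = 3*N*R**3 - 75/127 = -75/127 + 3*N*R**3)
(-4031 + X(148, 49))/(1/(-30987 - 4413) - 367) = (-4031 + (-75/127 + 3*49*148**3))/(1/(-30987 - 4413) - 367) = (-4031 + (-75/127 + 3*49*3241792))/(1/(-35400) - 367) = (-4031 + (-75/127 + 476543424))/(-1/35400 - 367) = (-4031 + 60521014773/127)/(-12991801/35400) = (60520502836/127)*(-35400/12991801) = -2142425800394400/1649958727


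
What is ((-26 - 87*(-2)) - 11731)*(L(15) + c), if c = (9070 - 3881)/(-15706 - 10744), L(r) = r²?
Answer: -68873224563/26450 ≈ -2.6039e+6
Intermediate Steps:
c = -5189/26450 (c = 5189/(-26450) = 5189*(-1/26450) = -5189/26450 ≈ -0.19618)
((-26 - 87*(-2)) - 11731)*(L(15) + c) = ((-26 - 87*(-2)) - 11731)*(15² - 5189/26450) = ((-26 + 174) - 11731)*(225 - 5189/26450) = (148 - 11731)*(5946061/26450) = -11583*5946061/26450 = -68873224563/26450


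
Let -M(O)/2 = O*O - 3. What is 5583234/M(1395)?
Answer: -930539/648674 ≈ -1.4345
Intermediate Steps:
M(O) = 6 - 2*O² (M(O) = -2*(O*O - 3) = -2*(O² - 3) = -2*(-3 + O²) = 6 - 2*O²)
5583234/M(1395) = 5583234/(6 - 2*1395²) = 5583234/(6 - 2*1946025) = 5583234/(6 - 3892050) = 5583234/(-3892044) = 5583234*(-1/3892044) = -930539/648674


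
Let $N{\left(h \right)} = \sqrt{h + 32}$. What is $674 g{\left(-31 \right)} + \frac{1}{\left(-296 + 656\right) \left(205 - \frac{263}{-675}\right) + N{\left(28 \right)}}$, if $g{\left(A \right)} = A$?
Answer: $- \frac{6425488300512986}{307527917329} - \frac{225 \sqrt{15}}{615055834658} \approx -20894.0$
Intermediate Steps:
$N{\left(h \right)} = \sqrt{32 + h}$
$674 g{\left(-31 \right)} + \frac{1}{\left(-296 + 656\right) \left(205 - \frac{263}{-675}\right) + N{\left(28 \right)}} = 674 \left(-31\right) + \frac{1}{\left(-296 + 656\right) \left(205 - \frac{263}{-675}\right) + \sqrt{32 + 28}} = -20894 + \frac{1}{360 \left(205 - - \frac{263}{675}\right) + \sqrt{60}} = -20894 + \frac{1}{360 \left(205 + \frac{263}{675}\right) + 2 \sqrt{15}} = -20894 + \frac{1}{360 \cdot \frac{138638}{675} + 2 \sqrt{15}} = -20894 + \frac{1}{\frac{1109104}{15} + 2 \sqrt{15}}$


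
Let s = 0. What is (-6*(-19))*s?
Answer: 0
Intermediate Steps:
(-6*(-19))*s = -6*(-19)*0 = 114*0 = 0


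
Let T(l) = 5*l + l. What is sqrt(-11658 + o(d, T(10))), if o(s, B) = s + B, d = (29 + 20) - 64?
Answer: 7*I*sqrt(237) ≈ 107.76*I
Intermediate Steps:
d = -15 (d = 49 - 64 = -15)
T(l) = 6*l
o(s, B) = B + s
sqrt(-11658 + o(d, T(10))) = sqrt(-11658 + (6*10 - 15)) = sqrt(-11658 + (60 - 15)) = sqrt(-11658 + 45) = sqrt(-11613) = 7*I*sqrt(237)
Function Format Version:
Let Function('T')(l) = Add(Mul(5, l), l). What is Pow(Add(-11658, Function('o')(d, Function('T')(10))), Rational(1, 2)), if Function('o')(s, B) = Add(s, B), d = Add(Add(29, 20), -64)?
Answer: Mul(7, I, Pow(237, Rational(1, 2))) ≈ Mul(107.76, I)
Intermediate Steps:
d = -15 (d = Add(49, -64) = -15)
Function('T')(l) = Mul(6, l)
Function('o')(s, B) = Add(B, s)
Pow(Add(-11658, Function('o')(d, Function('T')(10))), Rational(1, 2)) = Pow(Add(-11658, Add(Mul(6, 10), -15)), Rational(1, 2)) = Pow(Add(-11658, Add(60, -15)), Rational(1, 2)) = Pow(Add(-11658, 45), Rational(1, 2)) = Pow(-11613, Rational(1, 2)) = Mul(7, I, Pow(237, Rational(1, 2)))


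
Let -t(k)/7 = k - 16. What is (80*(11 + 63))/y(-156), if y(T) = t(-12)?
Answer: 1480/49 ≈ 30.204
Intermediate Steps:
t(k) = 112 - 7*k (t(k) = -7*(k - 16) = -7*(-16 + k) = 112 - 7*k)
y(T) = 196 (y(T) = 112 - 7*(-12) = 112 + 84 = 196)
(80*(11 + 63))/y(-156) = (80*(11 + 63))/196 = (80*74)*(1/196) = 5920*(1/196) = 1480/49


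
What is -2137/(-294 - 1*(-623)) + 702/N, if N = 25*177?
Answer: -3075089/485275 ≈ -6.3368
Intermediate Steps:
N = 4425
-2137/(-294 - 1*(-623)) + 702/N = -2137/(-294 - 1*(-623)) + 702/4425 = -2137/(-294 + 623) + 702*(1/4425) = -2137/329 + 234/1475 = -3075089/485275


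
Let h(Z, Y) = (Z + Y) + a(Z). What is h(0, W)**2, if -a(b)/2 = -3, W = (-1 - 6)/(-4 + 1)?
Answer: 625/9 ≈ 69.444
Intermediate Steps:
W = 7/3 (W = -7/(-3) = -7*(-1/3) = 7/3 ≈ 2.3333)
a(b) = 6 (a(b) = -2*(-3) = 6)
h(Z, Y) = 6 + Y + Z (h(Z, Y) = (Z + Y) + 6 = (Y + Z) + 6 = 6 + Y + Z)
h(0, W)**2 = (6 + 7/3 + 0)**2 = (25/3)**2 = 625/9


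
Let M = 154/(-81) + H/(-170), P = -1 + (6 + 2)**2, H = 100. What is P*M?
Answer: -23996/153 ≈ -156.84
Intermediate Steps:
P = 63 (P = -1 + 8**2 = -1 + 64 = 63)
M = -3428/1377 (M = 154/(-81) + 100/(-170) = 154*(-1/81) + 100*(-1/170) = -154/81 - 10/17 = -3428/1377 ≈ -2.4895)
P*M = 63*(-3428/1377) = -23996/153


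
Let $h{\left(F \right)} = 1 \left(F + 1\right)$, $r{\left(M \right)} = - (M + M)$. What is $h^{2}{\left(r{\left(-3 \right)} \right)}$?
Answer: $49$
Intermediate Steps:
$r{\left(M \right)} = - 2 M$
$h{\left(F \right)} = 1 + F$ ($h{\left(F \right)} = 1 \left(1 + F\right) = 1 + F$)
$h^{2}{\left(r{\left(-3 \right)} \right)} = \left(1 - -6\right)^{2} = \left(1 + 6\right)^{2} = 7^{2} = 49$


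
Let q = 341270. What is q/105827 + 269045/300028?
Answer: 130862780775/31751063156 ≈ 4.1215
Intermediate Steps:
q/105827 + 269045/300028 = 341270/105827 + 269045/300028 = 130862780775/31751063156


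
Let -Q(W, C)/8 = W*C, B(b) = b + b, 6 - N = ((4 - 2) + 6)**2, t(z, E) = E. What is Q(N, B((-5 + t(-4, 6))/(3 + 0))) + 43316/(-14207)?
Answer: 13054148/42621 ≈ 306.28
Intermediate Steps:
N = -58 (N = 6 - ((4 - 2) + 6)**2 = 6 - (2 + 6)**2 = 6 - 1*8**2 = 6 - 1*64 = 6 - 64 = -58)
B(b) = 2*b
Q(W, C) = -8*C*W (Q(W, C) = -8*W*C = -8*C*W)
Q(N, B((-5 + t(-4, 6))/(3 + 0))) + 43316/(-14207) = -8*2*((-5 + 6)/(3 + 0))*(-58) + 43316/(-14207) = -8*2*(1/3)*(-58) + 43316*(-1/14207) = -8*2*(1*(1/3))*(-58) - 43316/14207 = -8*2*(1/3)*(-58) - 43316/14207 = -8*2/3*(-58) - 43316/14207 = 928/3 - 43316/14207 = 13054148/42621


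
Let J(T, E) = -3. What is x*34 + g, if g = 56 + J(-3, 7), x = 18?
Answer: 665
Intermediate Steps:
g = 53 (g = 56 - 3 = 53)
x*34 + g = 18*34 + 53 = 612 + 53 = 665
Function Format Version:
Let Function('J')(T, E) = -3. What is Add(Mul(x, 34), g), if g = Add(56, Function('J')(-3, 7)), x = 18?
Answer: 665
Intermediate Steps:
g = 53 (g = Add(56, -3) = 53)
Add(Mul(x, 34), g) = Add(Mul(18, 34), 53) = Add(612, 53) = 665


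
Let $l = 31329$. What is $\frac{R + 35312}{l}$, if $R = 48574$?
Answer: $\frac{27962}{10443} \approx 2.6776$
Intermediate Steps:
$\frac{R + 35312}{l} = \frac{48574 + 35312}{31329} = 83886 \cdot \frac{1}{31329} = \frac{27962}{10443}$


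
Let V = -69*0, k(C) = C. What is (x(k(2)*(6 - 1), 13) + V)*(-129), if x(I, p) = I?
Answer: -1290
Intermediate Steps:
V = 0
(x(k(2)*(6 - 1), 13) + V)*(-129) = (2*(6 - 1) + 0)*(-129) = (2*5 + 0)*(-129) = (10 + 0)*(-129) = 10*(-129) = -1290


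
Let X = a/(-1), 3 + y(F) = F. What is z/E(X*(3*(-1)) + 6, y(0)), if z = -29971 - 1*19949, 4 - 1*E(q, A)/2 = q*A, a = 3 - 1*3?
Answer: -12480/11 ≈ -1134.5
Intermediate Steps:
a = 0 (a = 3 - 3 = 0)
y(F) = -3 + F
X = 0 (X = 0/(-1) = 0*(-1) = 0)
E(q, A) = 8 - 2*A*q (E(q, A) = 8 - 2*q*A = 8 - 2*A*q)
z = -49920 (z = -29971 - 19949 = -49920)
z/E(X*(3*(-1)) + 6, y(0)) = -49920/(8 - 2*(-3 + 0)*(0*(3*(-1)) + 6)) = -49920/(8 - 2*(-3)*(0*(-3) + 6)) = -49920/(8 - 2*(-3)*(0 + 6)) = -49920/(8 - 2*(-3)*6) = -49920/(8 + 36) = -49920/44 = -49920*1/44 = -12480/11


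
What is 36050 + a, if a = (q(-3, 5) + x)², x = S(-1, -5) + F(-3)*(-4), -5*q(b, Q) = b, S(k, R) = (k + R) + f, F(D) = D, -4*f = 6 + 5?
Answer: 14425929/400 ≈ 36065.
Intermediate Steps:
f = -11/4 (f = -(6 + 5)/4 = -¼*11 = -11/4 ≈ -2.7500)
S(k, R) = -11/4 + R + k (S(k, R) = (k + R) - 11/4 = (R + k) - 11/4 = -11/4 + R + k)
q(b, Q) = -b/5
x = 13/4 (x = (-11/4 - 5 - 1) - 3*(-4) = -35/4 + 12 = 13/4 ≈ 3.2500)
a = 5929/400 (a = (-⅕*(-3) + 13/4)² = (⅗ + 13/4)² = (77/20)² = 5929/400 ≈ 14.822)
36050 + a = 36050 + 5929/400 = 14425929/400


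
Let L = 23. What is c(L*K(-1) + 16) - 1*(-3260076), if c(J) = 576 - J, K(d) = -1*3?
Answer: 3260705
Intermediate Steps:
K(d) = -3
c(L*K(-1) + 16) - 1*(-3260076) = (576 - (23*(-3) + 16)) - 1*(-3260076) = (576 - (-69 + 16)) + 3260076 = (576 - 1*(-53)) + 3260076 = (576 + 53) + 3260076 = 629 + 3260076 = 3260705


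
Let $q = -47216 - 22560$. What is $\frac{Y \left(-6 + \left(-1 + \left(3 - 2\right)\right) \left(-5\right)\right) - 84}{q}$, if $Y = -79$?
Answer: $- \frac{195}{34888} \approx -0.0055893$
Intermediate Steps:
$q = -69776$
$\frac{Y \left(-6 + \left(-1 + \left(3 - 2\right)\right) \left(-5\right)\right) - 84}{q} = \frac{- 79 \left(-6 + \left(-1 + \left(3 - 2\right)\right) \left(-5\right)\right) - 84}{-69776} = \left(- 79 \left(-6 + \left(-1 + 1\right) \left(-5\right)\right) - 84\right) \left(- \frac{1}{69776}\right) = \left(- 79 \left(-6 + 0 \left(-5\right)\right) - 84\right) \left(- \frac{1}{69776}\right) = \left(- 79 \left(-6 + 0\right) - 84\right) \left(- \frac{1}{69776}\right) = \left(\left(-79\right) \left(-6\right) - 84\right) \left(- \frac{1}{69776}\right) = \left(474 - 84\right) \left(- \frac{1}{69776}\right) = 390 \left(- \frac{1}{69776}\right) = - \frac{195}{34888}$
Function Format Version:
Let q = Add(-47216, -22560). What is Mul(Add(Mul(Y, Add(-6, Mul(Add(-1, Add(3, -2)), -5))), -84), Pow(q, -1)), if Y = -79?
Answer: Rational(-195, 34888) ≈ -0.0055893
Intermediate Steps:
q = -69776
Mul(Add(Mul(Y, Add(-6, Mul(Add(-1, Add(3, -2)), -5))), -84), Pow(q, -1)) = Mul(Add(Mul(-79, Add(-6, Mul(Add(-1, Add(3, -2)), -5))), -84), Pow(-69776, -1)) = Mul(Add(Mul(-79, Add(-6, Mul(Add(-1, 1), -5))), -84), Rational(-1, 69776)) = Mul(Add(Mul(-79, Add(-6, Mul(0, -5))), -84), Rational(-1, 69776)) = Mul(Add(Mul(-79, Add(-6, 0)), -84), Rational(-1, 69776)) = Mul(Add(Mul(-79, -6), -84), Rational(-1, 69776)) = Mul(Add(474, -84), Rational(-1, 69776)) = Mul(390, Rational(-1, 69776)) = Rational(-195, 34888)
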